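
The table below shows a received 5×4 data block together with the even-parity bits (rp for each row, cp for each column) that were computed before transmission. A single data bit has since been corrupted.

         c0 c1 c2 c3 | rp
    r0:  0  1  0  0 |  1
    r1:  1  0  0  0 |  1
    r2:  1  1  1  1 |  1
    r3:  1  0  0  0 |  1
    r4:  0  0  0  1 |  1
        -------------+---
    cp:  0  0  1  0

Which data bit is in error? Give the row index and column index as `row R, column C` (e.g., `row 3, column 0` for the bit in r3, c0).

row 2, column 0

Recompute each row's even parity and compare to rp:
  r0: data parity 1, sent rp 1 → ok
  r1: data parity 1, sent rp 1 → ok
  r2: data parity 0, sent rp 1 → mismatch
  r3: data parity 1, sent rp 1 → ok
  r4: data parity 1, sent rp 1 → ok
Recompute each column's even parity and compare to cp:
  c0: data parity 1, sent cp 0 → mismatch
  c1: data parity 0, sent cp 0 → ok
  c2: data parity 1, sent cp 1 → ok
  c3: data parity 0, sent cp 0 → ok
Exactly one row (r2) and one column (c0) fail → the flipped bit is at their intersection.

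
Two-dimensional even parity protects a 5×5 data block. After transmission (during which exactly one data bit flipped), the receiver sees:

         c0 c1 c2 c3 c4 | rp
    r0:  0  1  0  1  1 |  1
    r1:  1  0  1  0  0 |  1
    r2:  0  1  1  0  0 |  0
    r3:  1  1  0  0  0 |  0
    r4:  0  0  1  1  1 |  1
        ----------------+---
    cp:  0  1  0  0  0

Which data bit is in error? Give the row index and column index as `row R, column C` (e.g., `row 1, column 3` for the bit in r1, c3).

row 1, column 2

Recompute each row's even parity and compare to rp:
  r0: data parity 1, sent rp 1 → ok
  r1: data parity 0, sent rp 1 → mismatch
  r2: data parity 0, sent rp 0 → ok
  r3: data parity 0, sent rp 0 → ok
  r4: data parity 1, sent rp 1 → ok
Recompute each column's even parity and compare to cp:
  c0: data parity 0, sent cp 0 → ok
  c1: data parity 1, sent cp 1 → ok
  c2: data parity 1, sent cp 0 → mismatch
  c3: data parity 0, sent cp 0 → ok
  c4: data parity 0, sent cp 0 → ok
Exactly one row (r1) and one column (c2) fail → the flipped bit is at their intersection.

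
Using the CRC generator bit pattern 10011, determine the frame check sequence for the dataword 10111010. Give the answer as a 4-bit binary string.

1100

Append 4 zeros: 101110100000. Divide by 10011 (XOR where the leading bit is 1):
  pos 0: 10111 XOR 10011 = 00100
  pos 2: 10001 XOR 10011 = 00010
  pos 5: 10000 XOR 10011 = 00011
Remainder (last 4 bits) = 1100. This is the CRC / FCS.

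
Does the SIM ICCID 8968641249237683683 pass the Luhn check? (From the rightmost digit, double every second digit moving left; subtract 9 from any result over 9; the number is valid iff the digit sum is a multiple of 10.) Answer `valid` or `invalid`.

valid

From the right, keep odd positions and double even positions (subtract 9 from any doubled value over 9):
  doubled (positions 2,4,...): 7 6 3 6 9 4 8 7 9 → sum 59
  kept (positions 1,3,...): 3 6 8 7 2 4 1 6 6 8 → sum 51
Total = 110.
110 mod 10 = 0, so the number is valid.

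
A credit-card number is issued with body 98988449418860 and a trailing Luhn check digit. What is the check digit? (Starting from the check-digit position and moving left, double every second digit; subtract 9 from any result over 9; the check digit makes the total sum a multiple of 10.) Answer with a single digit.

Partial digits right→left: 0 6 8 8 1 4 9 4 4 8 8 9 8 9
Double every second digit counting from the check-digit position (so the 1st, 3rd, 5th, ... of the partial from the right).
  doubled (with −9 where >9): 0 7 2 9 8 7 7 → sum 40
  kept as-is: 6 8 4 4 8 9 9 → sum 48
Total = 40 + 48 = 88.
Check digit = (10 − (88 mod 10)) mod 10 = 2.

2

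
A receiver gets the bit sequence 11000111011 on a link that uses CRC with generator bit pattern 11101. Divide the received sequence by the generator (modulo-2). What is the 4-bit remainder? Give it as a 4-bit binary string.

Modulo-2 division of 11000111011 by 11101:
  pos 0: 11000 XOR 11101 = 00101
  pos 2: 10111 XOR 11101 = 01010
  pos 3: 10101 XOR 11101 = 01000
  pos 4: 10000 XOR 11101 = 01101
  pos 5: 11011 XOR 11101 = 00110
Remainder = 1101 (nonzero — an error is detected).

1101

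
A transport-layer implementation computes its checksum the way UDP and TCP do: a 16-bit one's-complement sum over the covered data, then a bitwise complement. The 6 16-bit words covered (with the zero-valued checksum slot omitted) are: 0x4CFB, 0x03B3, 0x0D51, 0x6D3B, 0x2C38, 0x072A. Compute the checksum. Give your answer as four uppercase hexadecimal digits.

One's-complement addition (fold any carry out of bit 15 back into bit 0):
  0x4CFB + 0x03B3 = 0x050AE
  0x50AE + 0x0D51 = 0x05DFF
  0x5DFF + 0x6D3B = 0x0CB3A
  0xCB3A + 0x2C38 = 0x0F772
  0xF772 + 0x072A = 0x0FE9C
One's-complement sum = 0xFE9C.
Checksum = ~0xFE9C & 0xFFFF = 0x0163.

0163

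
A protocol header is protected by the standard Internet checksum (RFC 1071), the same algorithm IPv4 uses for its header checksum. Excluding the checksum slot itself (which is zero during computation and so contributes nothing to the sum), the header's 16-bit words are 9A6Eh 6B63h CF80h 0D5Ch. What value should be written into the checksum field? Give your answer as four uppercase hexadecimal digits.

1D51

One's-complement addition (fold any carry out of bit 15 back into bit 0):
  0x9A6E + 0x6B63 = 0x105D1 → wrap carry → 0x05D2
  0x05D2 + 0xCF80 = 0x0D552
  0xD552 + 0x0D5C = 0x0E2AE
One's-complement sum = 0xE2AE.
Checksum = ~0xE2AE & 0xFFFF = 0x1D51.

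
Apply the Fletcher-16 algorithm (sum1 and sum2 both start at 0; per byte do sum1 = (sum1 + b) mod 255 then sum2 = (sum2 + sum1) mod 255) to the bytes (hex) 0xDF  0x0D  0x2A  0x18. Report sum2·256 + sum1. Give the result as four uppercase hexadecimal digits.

132F

Running sums (mod 255):
  after byte 0 (0xDF): sum1=223, sum2=223
  after byte 1 (0x0D): sum1=236, sum2=204
  after byte 2 (0x2A): sum1=23, sum2=227
  after byte 3 (0x18): sum1=47, sum2=19
Checksum = sum2·256 + sum1 = 19·256 + 47 = 4911 = 0x132F.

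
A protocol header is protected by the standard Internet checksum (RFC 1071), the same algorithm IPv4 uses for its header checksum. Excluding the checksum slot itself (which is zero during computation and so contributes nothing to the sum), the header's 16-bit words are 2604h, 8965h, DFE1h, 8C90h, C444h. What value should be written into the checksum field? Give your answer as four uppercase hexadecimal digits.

1FDF

One's-complement addition (fold any carry out of bit 15 back into bit 0):
  0x2604 + 0x8965 = 0x0AF69
  0xAF69 + 0xDFE1 = 0x18F4A → wrap carry → 0x8F4B
  0x8F4B + 0x8C90 = 0x11BDB → wrap carry → 0x1BDC
  0x1BDC + 0xC444 = 0x0E020
One's-complement sum = 0xE020.
Checksum = ~0xE020 & 0xFFFF = 0x1FDF.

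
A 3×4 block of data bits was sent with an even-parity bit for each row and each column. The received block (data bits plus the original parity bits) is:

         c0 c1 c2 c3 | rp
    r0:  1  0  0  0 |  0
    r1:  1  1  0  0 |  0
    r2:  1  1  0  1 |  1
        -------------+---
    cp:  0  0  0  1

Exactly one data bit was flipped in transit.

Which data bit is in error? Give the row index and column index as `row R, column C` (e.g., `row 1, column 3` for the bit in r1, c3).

row 0, column 0

Recompute each row's even parity and compare to rp:
  r0: data parity 1, sent rp 0 → mismatch
  r1: data parity 0, sent rp 0 → ok
  r2: data parity 1, sent rp 1 → ok
Recompute each column's even parity and compare to cp:
  c0: data parity 1, sent cp 0 → mismatch
  c1: data parity 0, sent cp 0 → ok
  c2: data parity 0, sent cp 0 → ok
  c3: data parity 1, sent cp 1 → ok
Exactly one row (r0) and one column (c0) fail → the flipped bit is at their intersection.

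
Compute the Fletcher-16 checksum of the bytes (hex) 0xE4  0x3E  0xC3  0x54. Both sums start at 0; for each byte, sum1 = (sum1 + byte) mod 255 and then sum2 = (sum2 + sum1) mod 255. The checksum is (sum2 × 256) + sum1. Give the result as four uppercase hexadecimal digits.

Running sums (mod 255):
  after byte 0 (0xE4): sum1=228, sum2=228
  after byte 1 (0x3E): sum1=35, sum2=8
  after byte 2 (0xC3): sum1=230, sum2=238
  after byte 3 (0x54): sum1=59, sum2=42
Checksum = sum2·256 + sum1 = 42·256 + 59 = 10811 = 0x2A3B.

2A3B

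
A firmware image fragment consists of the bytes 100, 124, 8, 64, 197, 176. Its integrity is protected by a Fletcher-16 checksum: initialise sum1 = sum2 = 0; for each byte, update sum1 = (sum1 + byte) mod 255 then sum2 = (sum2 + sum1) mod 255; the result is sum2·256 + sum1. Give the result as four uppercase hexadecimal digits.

Running sums (mod 255):
  after byte 0 (100): sum1=100, sum2=100
  after byte 1 (124): sum1=224, sum2=69
  after byte 2 (8): sum1=232, sum2=46
  after byte 3 (64): sum1=41, sum2=87
  after byte 4 (197): sum1=238, sum2=70
  after byte 5 (176): sum1=159, sum2=229
Checksum = sum2·256 + sum1 = 229·256 + 159 = 58783 = 0xE59F.

E59F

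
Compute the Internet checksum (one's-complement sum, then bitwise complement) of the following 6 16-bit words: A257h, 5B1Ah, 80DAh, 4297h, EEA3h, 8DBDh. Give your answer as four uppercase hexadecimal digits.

C2BA

One's-complement addition (fold any carry out of bit 15 back into bit 0):
  0xA257 + 0x5B1A = 0x0FD71
  0xFD71 + 0x80DA = 0x17E4B → wrap carry → 0x7E4C
  0x7E4C + 0x4297 = 0x0C0E3
  0xC0E3 + 0xEEA3 = 0x1AF86 → wrap carry → 0xAF87
  0xAF87 + 0x8DBD = 0x13D44 → wrap carry → 0x3D45
One's-complement sum = 0x3D45.
Checksum = ~0x3D45 & 0xFFFF = 0xC2BA.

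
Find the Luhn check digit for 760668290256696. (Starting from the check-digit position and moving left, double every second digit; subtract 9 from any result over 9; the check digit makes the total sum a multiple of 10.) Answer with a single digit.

5

Partial digits right→left: 6 9 6 6 5 2 0 9 2 8 6 6 0 6 7
Double every second digit counting from the check-digit position (so the 1st, 3rd, 5th, ... of the partial from the right).
  doubled (with −9 where >9): 3 3 1 0 4 3 0 5 → sum 19
  kept as-is: 9 6 2 9 8 6 6 → sum 46
Total = 19 + 46 = 65.
Check digit = (10 − (65 mod 10)) mod 10 = 5.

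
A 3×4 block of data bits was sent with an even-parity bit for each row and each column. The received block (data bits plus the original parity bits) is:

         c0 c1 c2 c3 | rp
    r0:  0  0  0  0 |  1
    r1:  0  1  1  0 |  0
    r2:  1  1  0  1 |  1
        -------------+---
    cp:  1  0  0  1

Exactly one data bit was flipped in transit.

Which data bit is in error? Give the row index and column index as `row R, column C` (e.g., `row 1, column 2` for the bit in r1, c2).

row 0, column 2

Recompute each row's even parity and compare to rp:
  r0: data parity 0, sent rp 1 → mismatch
  r1: data parity 0, sent rp 0 → ok
  r2: data parity 1, sent rp 1 → ok
Recompute each column's even parity and compare to cp:
  c0: data parity 1, sent cp 1 → ok
  c1: data parity 0, sent cp 0 → ok
  c2: data parity 1, sent cp 0 → mismatch
  c3: data parity 1, sent cp 1 → ok
Exactly one row (r0) and one column (c2) fail → the flipped bit is at their intersection.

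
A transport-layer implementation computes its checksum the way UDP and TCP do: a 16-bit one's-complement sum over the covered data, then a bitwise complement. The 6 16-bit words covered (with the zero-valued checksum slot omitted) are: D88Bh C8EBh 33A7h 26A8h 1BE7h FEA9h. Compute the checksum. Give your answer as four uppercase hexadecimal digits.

E9A7

One's-complement addition (fold any carry out of bit 15 back into bit 0):
  0xD88B + 0xC8EB = 0x1A176 → wrap carry → 0xA177
  0xA177 + 0x33A7 = 0x0D51E
  0xD51E + 0x26A8 = 0x0FBC6
  0xFBC6 + 0x1BE7 = 0x117AD → wrap carry → 0x17AE
  0x17AE + 0xFEA9 = 0x11657 → wrap carry → 0x1658
One's-complement sum = 0x1658.
Checksum = ~0x1658 & 0xFFFF = 0xE9A7.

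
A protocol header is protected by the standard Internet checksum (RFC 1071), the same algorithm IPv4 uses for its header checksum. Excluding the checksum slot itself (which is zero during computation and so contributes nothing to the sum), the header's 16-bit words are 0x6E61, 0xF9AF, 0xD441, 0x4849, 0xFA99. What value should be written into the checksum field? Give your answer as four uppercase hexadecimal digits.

80C9

One's-complement addition (fold any carry out of bit 15 back into bit 0):
  0x6E61 + 0xF9AF = 0x16810 → wrap carry → 0x6811
  0x6811 + 0xD441 = 0x13C52 → wrap carry → 0x3C53
  0x3C53 + 0x4849 = 0x0849C
  0x849C + 0xFA99 = 0x17F35 → wrap carry → 0x7F36
One's-complement sum = 0x7F36.
Checksum = ~0x7F36 & 0xFFFF = 0x80C9.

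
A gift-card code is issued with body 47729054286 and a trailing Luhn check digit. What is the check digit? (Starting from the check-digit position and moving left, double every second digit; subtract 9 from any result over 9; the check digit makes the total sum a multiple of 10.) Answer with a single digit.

9

Partial digits right→left: 6 8 2 4 5 0 9 2 7 7 4
Double every second digit counting from the check-digit position (so the 1st, 3rd, 5th, ... of the partial from the right).
  doubled (with −9 where >9): 3 4 1 9 5 8 → sum 30
  kept as-is: 8 4 0 2 7 → sum 21
Total = 30 + 21 = 51.
Check digit = (10 − (51 mod 10)) mod 10 = 9.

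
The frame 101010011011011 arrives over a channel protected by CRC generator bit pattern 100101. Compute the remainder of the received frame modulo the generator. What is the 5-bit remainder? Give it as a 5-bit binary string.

Modulo-2 division of 101010011011011 by 100101:
  pos 0: 101010 XOR 100101 = 001111
  pos 2: 111101 XOR 100101 = 011000
  pos 3: 110001 XOR 100101 = 010100
  pos 4: 101000 XOR 100101 = 001101
  pos 6: 110111 XOR 100101 = 010010
  pos 7: 100100 XOR 100101 = 000001
Remainder = 00111 (nonzero — an error is detected).

00111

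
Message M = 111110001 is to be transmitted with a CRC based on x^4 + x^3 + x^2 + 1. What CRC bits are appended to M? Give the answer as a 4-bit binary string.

Append 4 zeros: 1111100010000. Divide by 11101 (XOR where the leading bit is 1):
  pos 0: 11111 XOR 11101 = 00010
  pos 3: 10000 XOR 11101 = 01101
  pos 4: 11011 XOR 11101 = 00110
  pos 6: 11000 XOR 11101 = 00101
  pos 8: 10100 XOR 11101 = 01001
Remainder (last 4 bits) = 1001. This is the CRC / FCS.

1001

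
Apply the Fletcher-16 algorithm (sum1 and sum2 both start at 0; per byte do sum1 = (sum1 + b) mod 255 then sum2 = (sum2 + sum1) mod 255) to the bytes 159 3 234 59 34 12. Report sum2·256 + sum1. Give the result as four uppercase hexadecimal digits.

Running sums (mod 255):
  after byte 0 (159): sum1=159, sum2=159
  after byte 1 (3): sum1=162, sum2=66
  after byte 2 (234): sum1=141, sum2=207
  after byte 3 (59): sum1=200, sum2=152
  after byte 4 (34): sum1=234, sum2=131
  after byte 5 (12): sum1=246, sum2=122
Checksum = sum2·256 + sum1 = 122·256 + 246 = 31478 = 0x7AF6.

7AF6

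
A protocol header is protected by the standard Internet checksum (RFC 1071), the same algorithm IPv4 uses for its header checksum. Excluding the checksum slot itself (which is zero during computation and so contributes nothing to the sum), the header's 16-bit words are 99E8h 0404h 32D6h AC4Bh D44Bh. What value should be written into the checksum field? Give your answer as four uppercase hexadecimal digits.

AEA5

One's-complement addition (fold any carry out of bit 15 back into bit 0):
  0x99E8 + 0x0404 = 0x09DEC
  0x9DEC + 0x32D6 = 0x0D0C2
  0xD0C2 + 0xAC4B = 0x17D0D → wrap carry → 0x7D0E
  0x7D0E + 0xD44B = 0x15159 → wrap carry → 0x515A
One's-complement sum = 0x515A.
Checksum = ~0x515A & 0xFFFF = 0xAEA5.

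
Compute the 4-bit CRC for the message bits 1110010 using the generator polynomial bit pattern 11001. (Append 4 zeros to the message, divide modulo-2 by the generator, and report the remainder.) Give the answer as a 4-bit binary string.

1010

Append 4 zeros: 11100100000. Divide by 11001 (XOR where the leading bit is 1):
  pos 0: 11100 XOR 11001 = 00101
  pos 2: 10110 XOR 11001 = 01111
  pos 3: 11110 XOR 11001 = 00111
  pos 5: 11100 XOR 11001 = 00101
Remainder (last 4 bits) = 1010. This is the CRC / FCS.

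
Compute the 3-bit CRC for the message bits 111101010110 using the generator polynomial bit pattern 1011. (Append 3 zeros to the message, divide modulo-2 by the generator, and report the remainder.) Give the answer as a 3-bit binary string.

Append 3 zeros: 111101010110000. Divide by 1011 (XOR where the leading bit is 1):
  pos 0: 1111 XOR 1011 = 0100
  pos 1: 1000 XOR 1011 = 0011
  pos 3: 1110 XOR 1011 = 0101
  pos 4: 1011 XOR 1011 = 0000
  pos 9: 1100 XOR 1011 = 0111
  pos 10: 1110 XOR 1011 = 0101
  pos 11: 1010 XOR 1011 = 0001
Remainder (last 3 bits) = 001. This is the CRC / FCS.

001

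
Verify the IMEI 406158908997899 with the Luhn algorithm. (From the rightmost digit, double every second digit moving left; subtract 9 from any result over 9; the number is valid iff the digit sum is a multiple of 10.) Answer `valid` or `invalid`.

From the right, keep odd positions and double even positions (subtract 9 from any doubled value over 9):
  doubled (positions 2,4,...): 9 5 9 0 7 2 0 → sum 32
  kept (positions 1,3,...): 9 8 9 8 9 5 6 4 → sum 58
Total = 90.
90 mod 10 = 0, so the number is valid.

valid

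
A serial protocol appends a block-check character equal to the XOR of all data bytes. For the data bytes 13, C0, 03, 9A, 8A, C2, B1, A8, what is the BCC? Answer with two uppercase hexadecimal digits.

XOR the bytes together:
  start with 0x13
  0x13 ⊕ 0xC0 = 0xD3
  0xD3 ⊕ 0x03 = 0xD0
  0xD0 ⊕ 0x9A = 0x4A
  0x4A ⊕ 0x8A = 0xC0
  0xC0 ⊕ 0xC2 = 0x02
  0x02 ⊕ 0xB1 = 0xB3
  0xB3 ⊕ 0xA8 = 0x1B

1B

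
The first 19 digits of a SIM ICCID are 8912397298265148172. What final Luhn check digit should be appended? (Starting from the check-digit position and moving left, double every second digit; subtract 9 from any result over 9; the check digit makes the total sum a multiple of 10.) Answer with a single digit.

Partial digits right→left: 2 7 1 8 4 1 5 6 2 8 9 2 7 9 3 2 1 9 8
Double every second digit counting from the check-digit position (so the 1st, 3rd, 5th, ... of the partial from the right).
  doubled (with −9 where >9): 4 2 8 1 4 9 5 6 2 7 → sum 48
  kept as-is: 7 8 1 6 8 2 9 2 9 → sum 52
Total = 48 + 52 = 100.
Check digit = (10 − (100 mod 10)) mod 10 = 0.

0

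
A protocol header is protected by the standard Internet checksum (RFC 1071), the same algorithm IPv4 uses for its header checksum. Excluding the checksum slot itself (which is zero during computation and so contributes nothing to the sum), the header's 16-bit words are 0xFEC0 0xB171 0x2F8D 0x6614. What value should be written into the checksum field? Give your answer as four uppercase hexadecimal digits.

One's-complement addition (fold any carry out of bit 15 back into bit 0):
  0xFEC0 + 0xB171 = 0x1B031 → wrap carry → 0xB032
  0xB032 + 0x2F8D = 0x0DFBF
  0xDFBF + 0x6614 = 0x145D3 → wrap carry → 0x45D4
One's-complement sum = 0x45D4.
Checksum = ~0x45D4 & 0xFFFF = 0xBA2B.

BA2B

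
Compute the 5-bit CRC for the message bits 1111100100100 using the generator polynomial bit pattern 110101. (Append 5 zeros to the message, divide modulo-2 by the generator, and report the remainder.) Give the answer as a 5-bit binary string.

Append 5 zeros: 111110010010000000. Divide by 110101 (XOR where the leading bit is 1):
  pos 0: 111110 XOR 110101 = 001011
  pos 2: 101101 XOR 110101 = 011000
  pos 3: 110000 XOR 110101 = 000101
  pos 6: 101010 XOR 110101 = 011111
  pos 7: 111110 XOR 110101 = 001011
  pos 9: 101100 XOR 110101 = 011001
  pos 10: 110010 XOR 110101 = 000111
Remainder (last 5 bits) = 11100. This is the CRC / FCS.

11100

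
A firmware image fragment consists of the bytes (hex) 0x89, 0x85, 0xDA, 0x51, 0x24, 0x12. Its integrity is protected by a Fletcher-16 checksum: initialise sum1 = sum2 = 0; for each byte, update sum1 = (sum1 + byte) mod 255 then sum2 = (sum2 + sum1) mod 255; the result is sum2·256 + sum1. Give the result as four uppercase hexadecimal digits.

8E71

Running sums (mod 255):
  after byte 0 (0x89): sum1=137, sum2=137
  after byte 1 (0x85): sum1=15, sum2=152
  after byte 2 (0xDA): sum1=233, sum2=130
  after byte 3 (0x51): sum1=59, sum2=189
  after byte 4 (0x24): sum1=95, sum2=29
  after byte 5 (0x12): sum1=113, sum2=142
Checksum = sum2·256 + sum1 = 142·256 + 113 = 36465 = 0x8E71.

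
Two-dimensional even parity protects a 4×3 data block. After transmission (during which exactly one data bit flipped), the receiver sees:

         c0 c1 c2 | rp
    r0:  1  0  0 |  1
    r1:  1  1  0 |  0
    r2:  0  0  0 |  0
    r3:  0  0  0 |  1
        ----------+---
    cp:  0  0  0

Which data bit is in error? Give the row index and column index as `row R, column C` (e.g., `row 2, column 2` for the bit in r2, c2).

row 3, column 1

Recompute each row's even parity and compare to rp:
  r0: data parity 1, sent rp 1 → ok
  r1: data parity 0, sent rp 0 → ok
  r2: data parity 0, sent rp 0 → ok
  r3: data parity 0, sent rp 1 → mismatch
Recompute each column's even parity and compare to cp:
  c0: data parity 0, sent cp 0 → ok
  c1: data parity 1, sent cp 0 → mismatch
  c2: data parity 0, sent cp 0 → ok
Exactly one row (r3) and one column (c1) fail → the flipped bit is at their intersection.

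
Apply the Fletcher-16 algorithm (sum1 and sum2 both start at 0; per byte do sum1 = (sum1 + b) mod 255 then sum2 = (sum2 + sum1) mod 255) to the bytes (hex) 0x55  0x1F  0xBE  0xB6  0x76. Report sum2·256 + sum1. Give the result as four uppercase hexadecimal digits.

Running sums (mod 255):
  after byte 0 (0x55): sum1=85, sum2=85
  after byte 1 (0x1F): sum1=116, sum2=201
  after byte 2 (0xBE): sum1=51, sum2=252
  after byte 3 (0xB6): sum1=233, sum2=230
  after byte 4 (0x76): sum1=96, sum2=71
Checksum = sum2·256 + sum1 = 71·256 + 96 = 18272 = 0x4760.

4760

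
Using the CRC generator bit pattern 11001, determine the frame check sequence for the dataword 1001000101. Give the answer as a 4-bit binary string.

1010

Append 4 zeros: 10010001010000. Divide by 11001 (XOR where the leading bit is 1):
  pos 0: 10010 XOR 11001 = 01011
  pos 1: 10110 XOR 11001 = 01111
  pos 2: 11110 XOR 11001 = 00111
  pos 4: 11110 XOR 11001 = 00111
  pos 6: 11110 XOR 11001 = 00111
  pos 8: 11100 XOR 11001 = 00101
Remainder (last 4 bits) = 1010. This is the CRC / FCS.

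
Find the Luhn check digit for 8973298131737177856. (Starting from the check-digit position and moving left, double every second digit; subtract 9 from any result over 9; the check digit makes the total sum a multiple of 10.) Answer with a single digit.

Partial digits right→left: 6 5 8 7 7 1 7 3 7 1 3 1 8 9 2 3 7 9 8
Double every second digit counting from the check-digit position (so the 1st, 3rd, 5th, ... of the partial from the right).
  doubled (with −9 where >9): 3 7 5 5 5 6 7 4 5 7 → sum 54
  kept as-is: 5 7 1 3 1 1 9 3 9 → sum 39
Total = 54 + 39 = 93.
Check digit = (10 − (93 mod 10)) mod 10 = 7.

7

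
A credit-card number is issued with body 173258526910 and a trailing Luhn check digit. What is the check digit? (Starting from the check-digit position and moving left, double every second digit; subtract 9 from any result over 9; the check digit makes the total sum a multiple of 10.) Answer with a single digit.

Partial digits right→left: 0 1 9 6 2 5 8 5 2 3 7 1
Double every second digit counting from the check-digit position (so the 1st, 3rd, 5th, ... of the partial from the right).
  doubled (with −9 where >9): 0 9 4 7 4 5 → sum 29
  kept as-is: 1 6 5 5 3 1 → sum 21
Total = 29 + 21 = 50.
Check digit = (10 − (50 mod 10)) mod 10 = 0.

0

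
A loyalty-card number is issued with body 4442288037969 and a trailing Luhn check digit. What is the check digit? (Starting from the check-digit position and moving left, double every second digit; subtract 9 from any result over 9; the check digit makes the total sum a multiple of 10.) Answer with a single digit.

2

Partial digits right→left: 9 6 9 7 3 0 8 8 2 2 4 4 4
Double every second digit counting from the check-digit position (so the 1st, 3rd, 5th, ... of the partial from the right).
  doubled (with −9 where >9): 9 9 6 7 4 8 8 → sum 51
  kept as-is: 6 7 0 8 2 4 → sum 27
Total = 51 + 27 = 78.
Check digit = (10 − (78 mod 10)) mod 10 = 2.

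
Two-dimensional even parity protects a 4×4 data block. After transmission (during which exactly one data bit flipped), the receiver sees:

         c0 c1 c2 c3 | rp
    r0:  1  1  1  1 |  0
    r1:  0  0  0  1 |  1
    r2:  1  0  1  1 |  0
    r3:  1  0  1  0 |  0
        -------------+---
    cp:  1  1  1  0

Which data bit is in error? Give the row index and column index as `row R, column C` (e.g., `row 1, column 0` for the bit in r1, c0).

Recompute each row's even parity and compare to rp:
  r0: data parity 0, sent rp 0 → ok
  r1: data parity 1, sent rp 1 → ok
  r2: data parity 1, sent rp 0 → mismatch
  r3: data parity 0, sent rp 0 → ok
Recompute each column's even parity and compare to cp:
  c0: data parity 1, sent cp 1 → ok
  c1: data parity 1, sent cp 1 → ok
  c2: data parity 1, sent cp 1 → ok
  c3: data parity 1, sent cp 0 → mismatch
Exactly one row (r2) and one column (c3) fail → the flipped bit is at their intersection.

row 2, column 3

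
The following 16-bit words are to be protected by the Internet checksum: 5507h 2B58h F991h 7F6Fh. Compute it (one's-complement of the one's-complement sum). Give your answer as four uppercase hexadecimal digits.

One's-complement addition (fold any carry out of bit 15 back into bit 0):
  0x5507 + 0x2B58 = 0x0805F
  0x805F + 0xF991 = 0x179F0 → wrap carry → 0x79F1
  0x79F1 + 0x7F6F = 0x0F960
One's-complement sum = 0xF960.
Checksum = ~0xF960 & 0xFFFF = 0x069F.

069F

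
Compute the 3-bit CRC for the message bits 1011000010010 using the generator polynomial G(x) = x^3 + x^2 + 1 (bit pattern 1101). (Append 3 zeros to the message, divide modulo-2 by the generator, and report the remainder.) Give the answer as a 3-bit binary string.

001

Append 3 zeros: 1011000010010000. Divide by 1101 (XOR where the leading bit is 1):
  pos 0: 1011 XOR 1101 = 0110
  pos 1: 1100 XOR 1101 = 0001
  pos 4: 1000 XOR 1101 = 0101
  pos 5: 1011 XOR 1101 = 0110
  pos 6: 1100 XOR 1101 = 0001
  pos 9: 1010 XOR 1101 = 0111
  pos 10: 1110 XOR 1101 = 0011
  pos 12: 1100 XOR 1101 = 0001
Remainder (last 3 bits) = 001. This is the CRC / FCS.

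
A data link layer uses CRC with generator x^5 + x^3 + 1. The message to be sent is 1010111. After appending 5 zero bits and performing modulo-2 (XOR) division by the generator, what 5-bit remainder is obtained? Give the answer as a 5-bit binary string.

Append 5 zeros: 101011100000. Divide by 101001 (XOR where the leading bit is 1):
  pos 0: 101011 XOR 101001 = 000010
  pos 4: 101000 XOR 101001 = 000001
Remainder (last 5 bits) = 00100. This is the CRC / FCS.

00100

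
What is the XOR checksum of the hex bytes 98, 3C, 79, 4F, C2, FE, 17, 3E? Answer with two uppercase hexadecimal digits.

XOR the bytes together:
  start with 0x98
  0x98 ⊕ 0x3C = 0xA4
  0xA4 ⊕ 0x79 = 0xDD
  0xDD ⊕ 0x4F = 0x92
  0x92 ⊕ 0xC2 = 0x50
  0x50 ⊕ 0xFE = 0xAE
  0xAE ⊕ 0x17 = 0xB9
  0xB9 ⊕ 0x3E = 0x87

87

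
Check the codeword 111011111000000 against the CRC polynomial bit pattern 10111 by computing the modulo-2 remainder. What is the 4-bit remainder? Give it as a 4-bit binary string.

Modulo-2 division of 111011111000000 by 10111:
  pos 0: 11101 XOR 10111 = 01010
  pos 1: 10101 XOR 10111 = 00010
  pos 4: 10111 XOR 10111 = 00000
Remainder = 0000 (zero — the frame passes the CRC check).

0000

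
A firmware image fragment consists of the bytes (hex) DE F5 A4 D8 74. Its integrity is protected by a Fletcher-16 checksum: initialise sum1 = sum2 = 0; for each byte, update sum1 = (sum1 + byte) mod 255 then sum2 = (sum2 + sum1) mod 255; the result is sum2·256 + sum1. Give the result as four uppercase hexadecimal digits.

46C6

Running sums (mod 255):
  after byte 0 (DE): sum1=222, sum2=222
  after byte 1 (F5): sum1=212, sum2=179
  after byte 2 (A4): sum1=121, sum2=45
  after byte 3 (D8): sum1=82, sum2=127
  after byte 4 (74): sum1=198, sum2=70
Checksum = sum2·256 + sum1 = 70·256 + 198 = 18118 = 0x46C6.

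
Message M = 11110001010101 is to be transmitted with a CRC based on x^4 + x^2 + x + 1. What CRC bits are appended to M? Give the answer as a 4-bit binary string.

Append 4 zeros: 111100010101010000. Divide by 10111 (XOR where the leading bit is 1):
  pos 0: 11110 XOR 10111 = 01001
  pos 1: 10010 XOR 10111 = 00101
  pos 3: 10101 XOR 10111 = 00010
  pos 6: 10010 XOR 10111 = 00101
  pos 8: 10110 XOR 10111 = 00001
  pos 12: 11000 XOR 10111 = 01111
  pos 13: 11110 XOR 10111 = 01001
Remainder (last 4 bits) = 1001. This is the CRC / FCS.

1001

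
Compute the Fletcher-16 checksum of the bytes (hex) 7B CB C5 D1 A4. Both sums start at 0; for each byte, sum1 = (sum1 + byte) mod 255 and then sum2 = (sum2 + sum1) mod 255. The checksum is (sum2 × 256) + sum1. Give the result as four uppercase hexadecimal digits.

Running sums (mod 255):
  after byte 0 (7B): sum1=123, sum2=123
  after byte 1 (CB): sum1=71, sum2=194
  after byte 2 (C5): sum1=13, sum2=207
  after byte 3 (D1): sum1=222, sum2=174
  after byte 4 (A4): sum1=131, sum2=50
Checksum = sum2·256 + sum1 = 50·256 + 131 = 12931 = 0x3283.

3283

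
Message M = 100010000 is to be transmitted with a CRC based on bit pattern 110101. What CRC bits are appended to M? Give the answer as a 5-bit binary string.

Append 5 zeros: 10001000000000. Divide by 110101 (XOR where the leading bit is 1):
  pos 0: 100010 XOR 110101 = 010111
  pos 1: 101110 XOR 110101 = 011011
  pos 2: 110110 XOR 110101 = 000011
  pos 6: 110000 XOR 110101 = 000101
Remainder (last 5 bits) = 10100. This is the CRC / FCS.

10100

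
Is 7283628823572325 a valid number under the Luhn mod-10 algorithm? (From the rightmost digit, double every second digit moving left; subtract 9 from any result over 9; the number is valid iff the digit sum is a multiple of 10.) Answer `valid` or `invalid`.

From the right, keep odd positions and double even positions (subtract 9 from any doubled value over 9):
  doubled (positions 2,4,...): 4 4 1 4 7 3 7 5 → sum 35
  kept (positions 1,3,...): 5 3 7 3 8 2 3 2 → sum 33
Total = 68.
68 mod 10 = 8, so the number is invalid.

invalid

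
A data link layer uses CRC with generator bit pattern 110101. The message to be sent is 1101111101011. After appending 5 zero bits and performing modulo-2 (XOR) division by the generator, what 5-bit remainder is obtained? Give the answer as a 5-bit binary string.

11000

Append 5 zeros: 110111110101100000. Divide by 110101 (XOR where the leading bit is 1):
  pos 0: 110111 XOR 110101 = 000010
  pos 4: 101101 XOR 110101 = 011000
  pos 5: 110000 XOR 110101 = 000101
  pos 8: 101110 XOR 110101 = 011011
  pos 9: 110110 XOR 110101 = 000011
Remainder (last 5 bits) = 11000. This is the CRC / FCS.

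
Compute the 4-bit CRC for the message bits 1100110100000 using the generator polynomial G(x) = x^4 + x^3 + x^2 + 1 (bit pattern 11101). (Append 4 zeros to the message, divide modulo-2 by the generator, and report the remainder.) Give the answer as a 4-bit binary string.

Append 4 zeros: 11001101000000000. Divide by 11101 (XOR where the leading bit is 1):
  pos 0: 11001 XOR 11101 = 00100
  pos 2: 10010 XOR 11101 = 01111
  pos 3: 11111 XOR 11101 = 00010
  pos 6: 10000 XOR 11101 = 01101
  pos 7: 11010 XOR 11101 = 00111
  pos 9: 11100 XOR 11101 = 00001
Remainder (last 4 bits) = 1000. This is the CRC / FCS.

1000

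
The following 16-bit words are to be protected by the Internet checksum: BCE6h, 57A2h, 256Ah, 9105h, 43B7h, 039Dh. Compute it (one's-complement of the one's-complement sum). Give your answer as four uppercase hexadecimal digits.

One's-complement addition (fold any carry out of bit 15 back into bit 0):
  0xBCE6 + 0x57A2 = 0x11488 → wrap carry → 0x1489
  0x1489 + 0x256A = 0x039F3
  0x39F3 + 0x9105 = 0x0CAF8
  0xCAF8 + 0x43B7 = 0x10EAF → wrap carry → 0x0EB0
  0x0EB0 + 0x039D = 0x0124D
One's-complement sum = 0x124D.
Checksum = ~0x124D & 0xFFFF = 0xEDB2.

EDB2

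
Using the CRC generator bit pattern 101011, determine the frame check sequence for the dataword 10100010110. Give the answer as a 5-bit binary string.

Append 5 zeros: 1010001011000000. Divide by 101011 (XOR where the leading bit is 1):
  pos 0: 101000 XOR 101011 = 000011
  pos 4: 111011 XOR 101011 = 010000
  pos 5: 100000 XOR 101011 = 001011
  pos 7: 101100 XOR 101011 = 000111
  pos 10: 111000 XOR 101011 = 010011
Remainder (last 5 bits) = 10011. This is the CRC / FCS.

10011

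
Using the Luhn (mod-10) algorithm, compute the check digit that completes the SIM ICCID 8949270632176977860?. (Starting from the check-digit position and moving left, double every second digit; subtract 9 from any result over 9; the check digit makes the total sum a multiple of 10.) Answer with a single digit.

6

Partial digits right→left: 0 6 8 7 7 9 6 7 1 2 3 6 0 7 2 9 4 9 8
Double every second digit counting from the check-digit position (so the 1st, 3rd, 5th, ... of the partial from the right).
  doubled (with −9 where >9): 0 7 5 3 2 6 0 4 8 7 → sum 42
  kept as-is: 6 7 9 7 2 6 7 9 9 → sum 62
Total = 42 + 62 = 104.
Check digit = (10 − (104 mod 10)) mod 10 = 6.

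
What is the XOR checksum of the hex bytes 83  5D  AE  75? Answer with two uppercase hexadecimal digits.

05

XOR the bytes together:
  start with 0x83
  0x83 ⊕ 0x5D = 0xDE
  0xDE ⊕ 0xAE = 0x70
  0x70 ⊕ 0x75 = 0x05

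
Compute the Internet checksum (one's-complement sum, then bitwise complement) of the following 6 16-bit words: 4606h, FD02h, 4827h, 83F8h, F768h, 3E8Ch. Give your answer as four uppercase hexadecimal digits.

One's-complement addition (fold any carry out of bit 15 back into bit 0):
  0x4606 + 0xFD02 = 0x14308 → wrap carry → 0x4309
  0x4309 + 0x4827 = 0x08B30
  0x8B30 + 0x83F8 = 0x10F28 → wrap carry → 0x0F29
  0x0F29 + 0xF768 = 0x10691 → wrap carry → 0x0692
  0x0692 + 0x3E8C = 0x0451E
One's-complement sum = 0x451E.
Checksum = ~0x451E & 0xFFFF = 0xBAE1.

BAE1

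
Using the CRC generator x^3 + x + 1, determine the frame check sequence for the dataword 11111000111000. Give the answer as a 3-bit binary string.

Append 3 zeros: 11111000111000000. Divide by 1011 (XOR where the leading bit is 1):
  pos 0: 1111 XOR 1011 = 0100
  pos 1: 1001 XOR 1011 = 0010
  pos 3: 1000 XOR 1011 = 0011
  pos 5: 1101 XOR 1011 = 0110
  pos 6: 1101 XOR 1011 = 0110
  pos 7: 1101 XOR 1011 = 0110
  pos 8: 1100 XOR 1011 = 0111
  pos 9: 1110 XOR 1011 = 0101
  pos 10: 1010 XOR 1011 = 0001
  pos 13: 1000 XOR 1011 = 0011
Remainder (last 3 bits) = 011. This is the CRC / FCS.

011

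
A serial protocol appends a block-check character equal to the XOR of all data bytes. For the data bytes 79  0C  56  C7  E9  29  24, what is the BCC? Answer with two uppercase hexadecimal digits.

00

XOR the bytes together:
  start with 0x79
  0x79 ⊕ 0x0C = 0x75
  0x75 ⊕ 0x56 = 0x23
  0x23 ⊕ 0xC7 = 0xE4
  0xE4 ⊕ 0xE9 = 0x0D
  0x0D ⊕ 0x29 = 0x24
  0x24 ⊕ 0x24 = 0x00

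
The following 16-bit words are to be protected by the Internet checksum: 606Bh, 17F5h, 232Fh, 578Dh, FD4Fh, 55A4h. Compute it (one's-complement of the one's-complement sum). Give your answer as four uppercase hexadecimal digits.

One's-complement addition (fold any carry out of bit 15 back into bit 0):
  0x606B + 0x17F5 = 0x07860
  0x7860 + 0x232F = 0x09B8F
  0x9B8F + 0x578D = 0x0F31C
  0xF31C + 0xFD4F = 0x1F06B → wrap carry → 0xF06C
  0xF06C + 0x55A4 = 0x14610 → wrap carry → 0x4611
One's-complement sum = 0x4611.
Checksum = ~0x4611 & 0xFFFF = 0xB9EE.

B9EE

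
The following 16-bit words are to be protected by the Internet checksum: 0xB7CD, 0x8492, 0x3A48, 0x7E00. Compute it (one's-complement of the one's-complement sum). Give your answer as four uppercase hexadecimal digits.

0B57

One's-complement addition (fold any carry out of bit 15 back into bit 0):
  0xB7CD + 0x8492 = 0x13C5F → wrap carry → 0x3C60
  0x3C60 + 0x3A48 = 0x076A8
  0x76A8 + 0x7E00 = 0x0F4A8
One's-complement sum = 0xF4A8.
Checksum = ~0xF4A8 & 0xFFFF = 0x0B57.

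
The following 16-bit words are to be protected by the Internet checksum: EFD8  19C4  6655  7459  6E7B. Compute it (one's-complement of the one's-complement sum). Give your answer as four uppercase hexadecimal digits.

One's-complement addition (fold any carry out of bit 15 back into bit 0):
  0xEFD8 + 0x19C4 = 0x1099C → wrap carry → 0x099D
  0x099D + 0x6655 = 0x06FF2
  0x6FF2 + 0x7459 = 0x0E44B
  0xE44B + 0x6E7B = 0x152C6 → wrap carry → 0x52C7
One's-complement sum = 0x52C7.
Checksum = ~0x52C7 & 0xFFFF = 0xAD38.

AD38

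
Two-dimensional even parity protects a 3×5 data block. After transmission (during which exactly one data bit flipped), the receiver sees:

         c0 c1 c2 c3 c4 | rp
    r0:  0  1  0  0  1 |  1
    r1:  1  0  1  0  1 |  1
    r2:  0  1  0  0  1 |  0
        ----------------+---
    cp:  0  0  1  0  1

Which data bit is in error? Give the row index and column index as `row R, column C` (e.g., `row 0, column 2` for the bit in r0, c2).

row 0, column 0

Recompute each row's even parity and compare to rp:
  r0: data parity 0, sent rp 1 → mismatch
  r1: data parity 1, sent rp 1 → ok
  r2: data parity 0, sent rp 0 → ok
Recompute each column's even parity and compare to cp:
  c0: data parity 1, sent cp 0 → mismatch
  c1: data parity 0, sent cp 0 → ok
  c2: data parity 1, sent cp 1 → ok
  c3: data parity 0, sent cp 0 → ok
  c4: data parity 1, sent cp 1 → ok
Exactly one row (r0) and one column (c0) fail → the flipped bit is at their intersection.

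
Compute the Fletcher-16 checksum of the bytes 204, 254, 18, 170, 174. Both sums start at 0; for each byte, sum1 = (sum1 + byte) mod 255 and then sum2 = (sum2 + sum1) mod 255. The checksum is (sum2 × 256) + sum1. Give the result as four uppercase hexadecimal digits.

3637

Running sums (mod 255):
  after byte 0 (204): sum1=204, sum2=204
  after byte 1 (254): sum1=203, sum2=152
  after byte 2 (18): sum1=221, sum2=118
  after byte 3 (170): sum1=136, sum2=254
  after byte 4 (174): sum1=55, sum2=54
Checksum = sum2·256 + sum1 = 54·256 + 55 = 13879 = 0x3637.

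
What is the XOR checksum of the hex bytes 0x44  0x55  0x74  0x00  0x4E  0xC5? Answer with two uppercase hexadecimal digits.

XOR the bytes together:
  start with 0x44
  0x44 ⊕ 0x55 = 0x11
  0x11 ⊕ 0x74 = 0x65
  0x65 ⊕ 0x00 = 0x65
  0x65 ⊕ 0x4E = 0x2B
  0x2B ⊕ 0xC5 = 0xEE

EE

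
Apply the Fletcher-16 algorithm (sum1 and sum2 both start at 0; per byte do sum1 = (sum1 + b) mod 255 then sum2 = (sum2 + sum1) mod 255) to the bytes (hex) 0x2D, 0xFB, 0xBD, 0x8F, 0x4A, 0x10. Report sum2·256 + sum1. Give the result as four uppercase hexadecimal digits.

Running sums (mod 255):
  after byte 0 (0x2D): sum1=45, sum2=45
  after byte 1 (0xFB): sum1=41, sum2=86
  after byte 2 (0xBD): sum1=230, sum2=61
  after byte 3 (0x8F): sum1=118, sum2=179
  after byte 4 (0x4A): sum1=192, sum2=116
  after byte 5 (0x10): sum1=208, sum2=69
Checksum = sum2·256 + sum1 = 69·256 + 208 = 17872 = 0x45D0.

45D0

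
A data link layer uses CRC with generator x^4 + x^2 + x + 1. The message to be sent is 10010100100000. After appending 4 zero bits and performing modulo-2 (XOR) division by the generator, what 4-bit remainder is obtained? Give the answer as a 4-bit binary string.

Append 4 zeros: 100101001000000000. Divide by 10111 (XOR where the leading bit is 1):
  pos 0: 10010 XOR 10111 = 00101
  pos 2: 10110 XOR 10111 = 00001
  pos 6: 10100 XOR 10111 = 00011
  pos 9: 11000 XOR 10111 = 01111
  pos 10: 11110 XOR 10111 = 01001
  pos 11: 10010 XOR 10111 = 00101
  pos 13: 10100 XOR 10111 = 00011
Remainder (last 4 bits) = 0011. This is the CRC / FCS.

0011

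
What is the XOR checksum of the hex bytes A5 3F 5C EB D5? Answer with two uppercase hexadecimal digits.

F8

XOR the bytes together:
  start with 0xA5
  0xA5 ⊕ 0x3F = 0x9A
  0x9A ⊕ 0x5C = 0xC6
  0xC6 ⊕ 0xEB = 0x2D
  0x2D ⊕ 0xD5 = 0xF8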